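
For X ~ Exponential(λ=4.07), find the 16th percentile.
0.0428

We have X ~ Exponential(λ=4.07).

We want to find x such that P(X ≤ x) = 0.16.

This is the 16th percentile, which means 16% of values fall below this point.

Using the inverse CDF (quantile function):
x = F⁻¹(0.16) = 0.0428

Verification: P(X ≤ 0.0428) = 0.16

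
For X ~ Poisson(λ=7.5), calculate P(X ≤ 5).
0.241436

We have X ~ Poisson(λ=7.5).

The CDF gives us P(X ≤ k).

Using the CDF:
P(X ≤ 5) = 0.241436

This means there's approximately a 24.1% chance that X is at most 5.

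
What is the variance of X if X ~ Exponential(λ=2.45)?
0.1666

We have X ~ Exponential(λ=2.45).

For an Exponential distribution with λ=2.45:
Var(X) = 0.1666

The variance measures the spread of the distribution around the mean.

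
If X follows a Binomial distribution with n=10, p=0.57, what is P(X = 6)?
0.246231

We have X ~ Binomial(n=10, p=0.57).

For a Binomial distribution, the PMF gives us the probability of each outcome.

Using the PMF formula:
P(X = 6) = 0.246231

Rounded to 4 decimal places: 0.2462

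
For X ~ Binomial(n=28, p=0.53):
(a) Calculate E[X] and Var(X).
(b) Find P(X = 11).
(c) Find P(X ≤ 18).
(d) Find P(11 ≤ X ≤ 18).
(a) E[X] = 14.8400, Var(X) = 6.9748
(b) P(X = 11) = 0.053041
(c) P(X ≤ 18) = 0.918227
(d) P(11 ≤ X ≤ 18) = 0.868250

We have X ~ Binomial(n=28, p=0.53).

(a) Moments:
E[X] = 14.8400
Var(X) = 6.9748
σ = √Var(X) = 2.6410

(b) Point probability using PMF:
P(X = 11) = 0.053041

(c) Cumulative probability using CDF:
P(X ≤ 18) = F(18) = 0.918227

(d) Range probability:
P(11 ≤ X ≤ 18) = P(X ≤ 18) - P(X ≤ 10)
                   = F(18) - F(10)
                   = 0.918227 - 0.049977
                   = 0.868250

This means approximately 86.8% of outcomes fall in the interval [11, 18].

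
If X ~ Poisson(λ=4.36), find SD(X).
2.0881

We have X ~ Poisson(λ=4.36).

For a Poisson distribution with λ=4.36:
σ = √Var(X) = 2.0881

The standard deviation is the square root of the variance.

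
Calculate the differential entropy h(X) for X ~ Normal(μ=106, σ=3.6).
2.6999 nats

We have X ~ Normal(μ=106, σ=3.6).

The differential entropy measures the uncertainty or information content of the distribution.

For a Normal distribution with μ=106, σ=3.6:
h(X) = 2.6999 nats

(In bits, this would be 3.8951 bits.)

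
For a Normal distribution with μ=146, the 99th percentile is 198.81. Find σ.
σ = 22.7008

For X ~ Normal(μ, σ), the p-th percentile satisfies x = μ + z_p × σ,
where z_p = Φ⁻¹(p) is the standard normal quantile.

Step 1: z_{0.99} = Φ⁻¹(0.99) = 2.3263

Step 2: Solve for σ:
198.81 = 146 + 2.3263 × σ
σ = (198.81 - 146) / 2.3263
σ = 52.81 / 2.3263
σ = 22.7008

Verification: μ + z × σ = 146 + 2.3263 × 22.7008 = 198.81 ✓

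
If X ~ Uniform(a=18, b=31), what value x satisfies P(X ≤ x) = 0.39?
23.0700

We have X ~ Uniform(a=18, b=31).

We want to find x such that P(X ≤ x) = 0.39.

This is the 39th percentile, which means 39% of values fall below this point.

Using the inverse CDF (quantile function):
x = F⁻¹(0.39) = 23.0700

Verification: P(X ≤ 23.0700) = 0.39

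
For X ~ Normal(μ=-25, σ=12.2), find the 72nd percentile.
-17.8893

We have X ~ Normal(μ=-25, σ=12.2).

We want to find x such that P(X ≤ x) = 0.72.

This is the 72nd percentile, which means 72% of values fall below this point.

Using the inverse CDF (quantile function):
x = F⁻¹(0.72) = -17.8893

Verification: P(X ≤ -17.8893) = 0.72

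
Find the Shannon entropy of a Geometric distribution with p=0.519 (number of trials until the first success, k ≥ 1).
1.3342 nats

We have X ~ Geometric(p=0.519) (number of trials until the first success, k ≥ 1).

The Shannon entropy measures the uncertainty or information content of the distribution.

For a Geometric distribution with p=0.519 (number of trials until the first success, k ≥ 1):
H(X) = 1.3342 nats

(In bits, this would be 1.9248 bits.)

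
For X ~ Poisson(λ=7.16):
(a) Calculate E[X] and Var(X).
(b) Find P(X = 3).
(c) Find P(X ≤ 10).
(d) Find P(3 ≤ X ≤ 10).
(a) E[X] = 7.1600, Var(X) = 7.1600
(b) P(X = 3) = 0.047538
(c) P(X ≤ 10) = 0.889734
(d) P(3 ≤ X ≤ 10) = 0.863475

We have X ~ Poisson(λ=7.16).

(a) Moments:
E[X] = 7.1600
Var(X) = 7.1600
σ = √Var(X) = 2.6758

(b) Point probability using PMF:
P(X = 3) = 0.047538

(c) Cumulative probability using CDF:
P(X ≤ 10) = F(10) = 0.889734

(d) Range probability:
P(3 ≤ X ≤ 10) = P(X ≤ 10) - P(X ≤ 2)
                   = F(10) - F(2)
                   = 0.889734 - 0.026259
                   = 0.863475

This means approximately 86.3% of outcomes fall in the interval [3, 10].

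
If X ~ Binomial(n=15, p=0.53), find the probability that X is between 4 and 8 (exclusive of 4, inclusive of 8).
0.573174

We have X ~ Binomial(n=15, p=0.53).

To find P(4 < X ≤ 8), we use:
P(4 < X ≤ 8) = P(X ≤ 8) - P(X ≤ 4)
                 = F(8) - F(4)
                 = 0.609498 - 0.036324
                 = 0.573174

So there's approximately a 57.3% chance that X falls in this range.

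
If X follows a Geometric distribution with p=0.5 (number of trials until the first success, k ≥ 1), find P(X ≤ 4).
0.937500

We have X ~ Geometric(p=0.5) (number of trials until the first success, k ≥ 1).

The CDF gives us P(X ≤ k).

Using the CDF:
P(X ≤ 4) = 0.937500

This means there's approximately a 93.8% chance that X is at most 4.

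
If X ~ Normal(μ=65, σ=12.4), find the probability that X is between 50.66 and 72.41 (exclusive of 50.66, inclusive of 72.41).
0.601192

We have X ~ Normal(μ=65, σ=12.4).

To find P(50.66 < X ≤ 72.41), we use:
P(50.66 < X ≤ 72.41) = P(X ≤ 72.41) - P(X ≤ 50.66)
                 = F(72.41) - F(50.66)
                 = 0.724940 - 0.123748
                 = 0.601192

So there's approximately a 60.1% chance that X falls in this range.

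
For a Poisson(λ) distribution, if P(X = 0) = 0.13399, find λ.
λ = 2.0100

For a Poisson(λ) distribution, the PMF at 0 is:
P(X = 0) = λ^0 e^(-λ) / 0! = e^(-λ)

Given P(X = 0) = 0.13399:
e^(-λ) = 0.13399
-λ = ln(0.13399)
λ = -ln(0.13399) = 2.0100

Verification: e^(-2.0100) = 0.13399 ✓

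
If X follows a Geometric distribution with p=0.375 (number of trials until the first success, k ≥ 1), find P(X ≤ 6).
0.940395

We have X ~ Geometric(p=0.375) (number of trials until the first success, k ≥ 1).

The CDF gives us P(X ≤ k).

Using the CDF:
P(X ≤ 6) = 0.940395

This means there's approximately a 94.0% chance that X is at most 6.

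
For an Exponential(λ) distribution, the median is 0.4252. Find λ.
λ = 1.6302

For X ~ Exponential(λ), the CDF is F(x) = 1 - e^(-λx).
The median m satisfies F(m) = 0.5:
1 - e^(-λm) = 0.5
e^(-λm) = 0.5
λm = ln(2)
m = ln(2) / λ

Given m = 0.4252:
λ = ln(2) / 0.4252 = 0.693147 / 0.4252 = 1.6302

Verification: ln(2) / 1.6302 = 0.4252 ✓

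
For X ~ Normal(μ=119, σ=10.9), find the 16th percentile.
108.1604

We have X ~ Normal(μ=119, σ=10.9).

We want to find x such that P(X ≤ x) = 0.16.

This is the 16th percentile, which means 16% of values fall below this point.

Using the inverse CDF (quantile function):
x = F⁻¹(0.16) = 108.1604

Verification: P(X ≤ 108.1604) = 0.16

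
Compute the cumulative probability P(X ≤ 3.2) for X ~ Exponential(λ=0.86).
0.936200

We have X ~ Exponential(λ=0.86).

The CDF gives us P(X ≤ k).

Using the CDF:
P(X ≤ 3.2) = 0.936200

This means there's approximately a 93.6% chance that X is at most 3.2.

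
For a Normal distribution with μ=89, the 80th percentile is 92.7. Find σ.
σ = 4.3963

For X ~ Normal(μ, σ), the p-th percentile satisfies x = μ + z_p × σ,
where z_p = Φ⁻¹(p) is the standard normal quantile.

Step 1: z_{0.8} = Φ⁻¹(0.8) = 0.8416

Step 2: Solve for σ:
92.7 = 89 + 0.8416 × σ
σ = (92.7 - 89) / 0.8416
σ = 3.70 / 0.8416
σ = 4.3963

Verification: μ + z × σ = 89 + 0.8416 × 4.3963 = 92.70 ✓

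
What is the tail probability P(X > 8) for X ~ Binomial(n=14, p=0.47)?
0.152039

We have X ~ Binomial(n=14, p=0.47).

P(X > 8) = 1 - P(X ≤ 8)
                = 1 - F(8)
                = 1 - 0.847961
                = 0.152039

So there's approximately a 15.2% chance that X exceeds 8.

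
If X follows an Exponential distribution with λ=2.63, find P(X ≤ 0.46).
0.701743

We have X ~ Exponential(λ=2.63).

The CDF gives us P(X ≤ k).

Using the CDF:
P(X ≤ 0.46) = 0.701743

This means there's approximately a 70.2% chance that X is at most 0.46.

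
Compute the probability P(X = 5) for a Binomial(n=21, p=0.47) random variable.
0.018090

We have X ~ Binomial(n=21, p=0.47).

For a Binomial distribution, the PMF gives us the probability of each outcome.

Using the PMF formula:
P(X = 5) = 0.018090

Rounded to 4 decimal places: 0.0181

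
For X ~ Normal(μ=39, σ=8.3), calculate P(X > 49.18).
0.110004

We have X ~ Normal(μ=39, σ=8.3).

P(X > 49.18) = 1 - P(X ≤ 49.18)
                = 1 - F(49.18)
                = 1 - 0.889996
                = 0.110004

So there's approximately a 11.0% chance that X exceeds 49.18.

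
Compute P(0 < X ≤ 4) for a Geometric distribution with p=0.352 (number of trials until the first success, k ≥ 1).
0.823681

We have X ~ Geometric(p=0.352) (number of trials until the first success, k ≥ 1).

To find P(0 < X ≤ 4), we use:
P(0 < X ≤ 4) = P(X ≤ 4) - P(X ≤ 0)
                 = F(4) - F(0)
                 = 0.823681 - 0.000000
                 = 0.823681

So there's approximately a 82.4% chance that X falls in this range.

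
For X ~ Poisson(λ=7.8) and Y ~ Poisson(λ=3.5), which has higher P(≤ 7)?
Y has higher probability (P(Y ≤ 7) = 0.9733 > P(X ≤ 7) = 0.4812)

Compute P(≤ 7) for each distribution:

X ~ Poisson(λ=7.8):
P(X ≤ 7) = 0.4812

Y ~ Poisson(λ=3.5):
P(Y ≤ 7) = 0.9733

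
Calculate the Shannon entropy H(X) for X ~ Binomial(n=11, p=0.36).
1.8794 nats

We have X ~ Binomial(n=11, p=0.36).

The Shannon entropy measures the uncertainty or information content of the distribution.

For a Binomial distribution with n=11, p=0.36:
H(X) = 1.8794 nats

(In bits, this would be 2.7114 bits.)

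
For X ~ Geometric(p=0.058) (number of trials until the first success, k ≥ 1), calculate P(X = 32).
0.009099

We have X ~ Geometric(p=0.058) (number of trials until the first success, k ≥ 1).

For a Geometric distribution, the PMF gives us the probability of each outcome.

Using the PMF formula:
P(X = 32) = 0.009099

Rounded to 4 decimal places: 0.0091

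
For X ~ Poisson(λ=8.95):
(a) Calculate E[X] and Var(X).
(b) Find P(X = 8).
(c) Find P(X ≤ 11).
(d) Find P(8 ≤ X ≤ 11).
(a) E[X] = 8.9500, Var(X) = 8.9500
(b) P(X = 8) = 0.132473
(c) P(X ≤ 11) = 0.807832
(d) P(8 ≤ X ≤ 11) = 0.478047

We have X ~ Poisson(λ=8.95).

(a) Moments:
E[X] = 8.9500
Var(X) = 8.9500
σ = √Var(X) = 2.9917

(b) Point probability using PMF:
P(X = 8) = 0.132473

(c) Cumulative probability using CDF:
P(X ≤ 11) = F(11) = 0.807832

(d) Range probability:
P(8 ≤ X ≤ 11) = P(X ≤ 11) - P(X ≤ 7)
                   = F(11) - F(7)
                   = 0.807832 - 0.329785
                   = 0.478047

This means approximately 47.8% of outcomes fall in the interval [8, 11].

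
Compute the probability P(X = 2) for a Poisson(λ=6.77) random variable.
0.026301

We have X ~ Poisson(λ=6.77).

For a Poisson distribution, the PMF gives us the probability of each outcome.

Using the PMF formula:
P(X = 2) = 0.026301

Rounded to 4 decimal places: 0.0263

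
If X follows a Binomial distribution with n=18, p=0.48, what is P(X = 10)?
0.151879

We have X ~ Binomial(n=18, p=0.48).

For a Binomial distribution, the PMF gives us the probability of each outcome.

Using the PMF formula:
P(X = 10) = 0.151879

Rounded to 4 decimal places: 0.1519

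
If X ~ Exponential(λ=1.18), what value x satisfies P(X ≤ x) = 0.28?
0.2784

We have X ~ Exponential(λ=1.18).

We want to find x such that P(X ≤ x) = 0.28.

This is the 28th percentile, which means 28% of values fall below this point.

Using the inverse CDF (quantile function):
x = F⁻¹(0.28) = 0.2784

Verification: P(X ≤ 0.2784) = 0.28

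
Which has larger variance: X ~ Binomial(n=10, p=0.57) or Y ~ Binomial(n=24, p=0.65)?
Y has larger variance (5.4600 > 2.4510)

Compute the variance for each distribution:

X ~ Binomial(n=10, p=0.57):
Var(X) = 2.4510

Y ~ Binomial(n=24, p=0.65):
Var(Y) = 5.4600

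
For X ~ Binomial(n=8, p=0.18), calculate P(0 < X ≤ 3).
0.755847

We have X ~ Binomial(n=8, p=0.18).

To find P(0 < X ≤ 3), we use:
P(0 < X ≤ 3) = P(X ≤ 3) - P(X ≤ 0)
                 = F(3) - F(0)
                 = 0.960261 - 0.204414
                 = 0.755847

So there's approximately a 75.6% chance that X falls in this range.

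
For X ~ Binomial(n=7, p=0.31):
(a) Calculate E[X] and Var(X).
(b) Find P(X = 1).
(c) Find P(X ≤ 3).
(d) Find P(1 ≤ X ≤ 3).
(a) E[X] = 2.1700, Var(X) = 1.4973
(b) P(X = 1) = 0.234182
(c) P(X ≤ 3) = 0.860630
(d) P(1 ≤ X ≤ 3) = 0.786166

We have X ~ Binomial(n=7, p=0.31).

(a) Moments:
E[X] = 2.1700
Var(X) = 1.4973
σ = √Var(X) = 1.2236

(b) Point probability using PMF:
P(X = 1) = 0.234182

(c) Cumulative probability using CDF:
P(X ≤ 3) = F(3) = 0.860630

(d) Range probability:
P(1 ≤ X ≤ 3) = P(X ≤ 3) - P(X ≤ 0)
                   = F(3) - F(0)
                   = 0.860630 - 0.074464
                   = 0.786166

This means approximately 78.6% of outcomes fall in the interval [1, 3].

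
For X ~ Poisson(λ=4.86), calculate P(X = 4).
0.180162

We have X ~ Poisson(λ=4.86).

For a Poisson distribution, the PMF gives us the probability of each outcome.

Using the PMF formula:
P(X = 4) = 0.180162

Rounded to 4 decimal places: 0.1802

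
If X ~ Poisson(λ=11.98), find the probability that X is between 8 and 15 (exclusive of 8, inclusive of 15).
0.689517

We have X ~ Poisson(λ=11.98).

To find P(8 < X ≤ 15), we use:
P(8 < X ≤ 15) = P(X ≤ 15) - P(X ≤ 8)
                 = F(15) - F(8)
                 = 0.845860 - 0.156343
                 = 0.689517

So there's approximately a 69.0% chance that X falls in this range.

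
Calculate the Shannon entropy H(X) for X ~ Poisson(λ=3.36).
1.9931 nats

We have X ~ Poisson(λ=3.36).

The Shannon entropy measures the uncertainty or information content of the distribution.

For a Poisson distribution with λ=3.36:
H(X) = 1.9931 nats

(In bits, this would be 2.8755 bits.)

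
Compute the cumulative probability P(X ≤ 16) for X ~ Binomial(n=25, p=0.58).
0.789736

We have X ~ Binomial(n=25, p=0.58).

The CDF gives us P(X ≤ k).

Using the CDF:
P(X ≤ 16) = 0.789736

This means there's approximately a 79.0% chance that X is at most 16.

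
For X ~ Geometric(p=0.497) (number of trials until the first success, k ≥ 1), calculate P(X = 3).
0.125745

We have X ~ Geometric(p=0.497) (number of trials until the first success, k ≥ 1).

For a Geometric distribution, the PMF gives us the probability of each outcome.

Using the PMF formula:
P(X = 3) = 0.125745

Rounded to 4 decimal places: 0.1257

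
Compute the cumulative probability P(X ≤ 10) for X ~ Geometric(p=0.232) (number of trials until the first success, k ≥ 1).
0.928614

We have X ~ Geometric(p=0.232) (number of trials until the first success, k ≥ 1).

The CDF gives us P(X ≤ k).

Using the CDF:
P(X ≤ 10) = 0.928614

This means there's approximately a 92.9% chance that X is at most 10.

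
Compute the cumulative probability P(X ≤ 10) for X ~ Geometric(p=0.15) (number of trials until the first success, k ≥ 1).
0.803126

We have X ~ Geometric(p=0.15) (number of trials until the first success, k ≥ 1).

The CDF gives us P(X ≤ k).

Using the CDF:
P(X ≤ 10) = 0.803126

This means there's approximately a 80.3% chance that X is at most 10.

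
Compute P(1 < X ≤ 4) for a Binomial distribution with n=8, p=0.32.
0.707211

We have X ~ Binomial(n=8, p=0.32).

To find P(1 < X ≤ 4), we use:
P(1 < X ≤ 4) = P(X ≤ 4) - P(X ≤ 1)
                 = F(4) - F(1)
                 = 0.925036 - 0.217825
                 = 0.707211

So there's approximately a 70.7% chance that X falls in this range.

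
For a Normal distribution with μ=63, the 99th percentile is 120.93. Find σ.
σ = 24.9017

For X ~ Normal(μ, σ), the p-th percentile satisfies x = μ + z_p × σ,
where z_p = Φ⁻¹(p) is the standard normal quantile.

Step 1: z_{0.99} = Φ⁻¹(0.99) = 2.3263

Step 2: Solve for σ:
120.93 = 63 + 2.3263 × σ
σ = (120.93 - 63) / 2.3263
σ = 57.93 / 2.3263
σ = 24.9017

Verification: μ + z × σ = 63 + 2.3263 × 24.9017 = 120.93 ✓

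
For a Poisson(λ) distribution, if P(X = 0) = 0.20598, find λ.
λ = 1.5800

For a Poisson(λ) distribution, the PMF at 0 is:
P(X = 0) = λ^0 e^(-λ) / 0! = e^(-λ)

Given P(X = 0) = 0.20598:
e^(-λ) = 0.20598
-λ = ln(0.20598)
λ = -ln(0.20598) = 1.5800

Verification: e^(-1.5800) = 0.20598 ✓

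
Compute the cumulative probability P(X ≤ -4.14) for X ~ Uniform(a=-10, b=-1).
0.651111

We have X ~ Uniform(a=-10, b=-1).

The CDF gives us P(X ≤ k).

Using the CDF:
P(X ≤ -4.14) = 0.651111

This means there's approximately a 65.1% chance that X is at most -4.14.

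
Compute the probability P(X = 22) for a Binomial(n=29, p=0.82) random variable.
0.121382

We have X ~ Binomial(n=29, p=0.82).

For a Binomial distribution, the PMF gives us the probability of each outcome.

Using the PMF formula:
P(X = 22) = 0.121382

Rounded to 4 decimal places: 0.1214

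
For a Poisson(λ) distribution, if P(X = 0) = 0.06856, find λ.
λ = 2.6800

For a Poisson(λ) distribution, the PMF at 0 is:
P(X = 0) = λ^0 e^(-λ) / 0! = e^(-λ)

Given P(X = 0) = 0.06856:
e^(-λ) = 0.06856
-λ = ln(0.06856)
λ = -ln(0.06856) = 2.6800

Verification: e^(-2.6800) = 0.06856 ✓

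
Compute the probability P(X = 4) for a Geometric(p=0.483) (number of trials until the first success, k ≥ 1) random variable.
0.066745

We have X ~ Geometric(p=0.483) (number of trials until the first success, k ≥ 1).

For a Geometric distribution, the PMF gives us the probability of each outcome.

Using the PMF formula:
P(X = 4) = 0.066745

Rounded to 4 decimal places: 0.0667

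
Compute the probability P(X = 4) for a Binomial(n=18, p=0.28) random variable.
0.189238

We have X ~ Binomial(n=18, p=0.28).

For a Binomial distribution, the PMF gives us the probability of each outcome.

Using the PMF formula:
P(X = 4) = 0.189238

Rounded to 4 decimal places: 0.1892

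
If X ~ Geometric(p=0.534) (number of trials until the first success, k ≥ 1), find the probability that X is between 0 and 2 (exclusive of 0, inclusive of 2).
0.782844

We have X ~ Geometric(p=0.534) (number of trials until the first success, k ≥ 1).

To find P(0 < X ≤ 2), we use:
P(0 < X ≤ 2) = P(X ≤ 2) - P(X ≤ 0)
                 = F(2) - F(0)
                 = 0.782844 - 0.000000
                 = 0.782844

So there's approximately a 78.3% chance that X falls in this range.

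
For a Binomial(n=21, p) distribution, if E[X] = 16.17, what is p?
p = 0.77

For a Binomial(n, p) distribution:
E[X] = n × p

Given n = 21 and E[X] = 16.17:
16.17 = 21 × p
p = 16.17 / 21 = 0.77

Verification: Binomial(21, 0.77) has E[X] = 16.17 ✓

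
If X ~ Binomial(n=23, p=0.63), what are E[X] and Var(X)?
E[X] = 14.4900, Var(X) = 5.3613

We have X ~ Binomial(n=23, p=0.63).

For a Binomial distribution with n=23, p=0.63:

Expected value:
E[X] = 14.4900

Variance:
Var(X) = 5.3613

Standard deviation:
σ = √Var(X) = 2.3154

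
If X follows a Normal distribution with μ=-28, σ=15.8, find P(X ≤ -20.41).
0.684521

We have X ~ Normal(μ=-28, σ=15.8).

The CDF gives us P(X ≤ k).

Using the CDF:
P(X ≤ -20.41) = 0.684521

This means there's approximately a 68.5% chance that X is at most -20.41.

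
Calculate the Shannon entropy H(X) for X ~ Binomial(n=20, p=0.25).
2.0729 nats

We have X ~ Binomial(n=20, p=0.25).

The Shannon entropy measures the uncertainty or information content of the distribution.

For a Binomial distribution with n=20, p=0.25:
H(X) = 2.0729 nats

(In bits, this would be 2.9905 bits.)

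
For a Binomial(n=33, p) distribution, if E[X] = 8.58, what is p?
p = 0.26

For a Binomial(n, p) distribution:
E[X] = n × p

Given n = 33 and E[X] = 8.58:
8.58 = 33 × p
p = 8.58 / 33 = 0.26

Verification: Binomial(33, 0.26) has E[X] = 8.58 ✓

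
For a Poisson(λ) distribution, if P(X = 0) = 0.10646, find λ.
λ = 2.2400

For a Poisson(λ) distribution, the PMF at 0 is:
P(X = 0) = λ^0 e^(-λ) / 0! = e^(-λ)

Given P(X = 0) = 0.10646:
e^(-λ) = 0.10646
-λ = ln(0.10646)
λ = -ln(0.10646) = 2.2400

Verification: e^(-2.2400) = 0.10646 ✓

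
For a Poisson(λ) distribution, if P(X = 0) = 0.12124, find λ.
λ = 2.1100

For a Poisson(λ) distribution, the PMF at 0 is:
P(X = 0) = λ^0 e^(-λ) / 0! = e^(-λ)

Given P(X = 0) = 0.12124:
e^(-λ) = 0.12124
-λ = ln(0.12124)
λ = -ln(0.12124) = 2.1100

Verification: e^(-2.1100) = 0.12124 ✓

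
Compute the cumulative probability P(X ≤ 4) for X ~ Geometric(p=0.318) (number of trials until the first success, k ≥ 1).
0.783660

We have X ~ Geometric(p=0.318) (number of trials until the first success, k ≥ 1).

The CDF gives us P(X ≤ k).

Using the CDF:
P(X ≤ 4) = 0.783660

This means there's approximately a 78.4% chance that X is at most 4.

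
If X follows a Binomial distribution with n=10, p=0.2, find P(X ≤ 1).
0.375810

We have X ~ Binomial(n=10, p=0.2).

The CDF gives us P(X ≤ k).

Using the CDF:
P(X ≤ 1) = 0.375810

This means there's approximately a 37.6% chance that X is at most 1.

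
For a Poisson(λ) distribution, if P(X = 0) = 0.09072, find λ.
λ = 2.4000

For a Poisson(λ) distribution, the PMF at 0 is:
P(X = 0) = λ^0 e^(-λ) / 0! = e^(-λ)

Given P(X = 0) = 0.09072:
e^(-λ) = 0.09072
-λ = ln(0.09072)
λ = -ln(0.09072) = 2.4000

Verification: e^(-2.4000) = 0.09072 ✓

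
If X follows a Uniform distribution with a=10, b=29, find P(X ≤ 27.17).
0.903684

We have X ~ Uniform(a=10, b=29).

The CDF gives us P(X ≤ k).

Using the CDF:
P(X ≤ 27.17) = 0.903684

This means there's approximately a 90.4% chance that X is at most 27.17.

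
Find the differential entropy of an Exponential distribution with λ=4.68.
-0.5433 nats

We have X ~ Exponential(λ=4.68).

The differential entropy measures the uncertainty or information content of the distribution.

For an Exponential distribution with λ=4.68:
h(X) = -0.5433 nats

(In bits, this would be -0.7838 bits.)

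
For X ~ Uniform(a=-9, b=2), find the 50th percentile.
-3.5000

We have X ~ Uniform(a=-9, b=2).

We want to find x such that P(X ≤ x) = 0.5.

This is the 50th percentile, which means 50% of values fall below this point.

Using the inverse CDF (quantile function):
x = F⁻¹(0.5) = -3.5000

Verification: P(X ≤ -3.5000) = 0.5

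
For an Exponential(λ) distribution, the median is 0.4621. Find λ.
λ = 1.5000

For X ~ Exponential(λ), the CDF is F(x) = 1 - e^(-λx).
The median m satisfies F(m) = 0.5:
1 - e^(-λm) = 0.5
e^(-λm) = 0.5
λm = ln(2)
m = ln(2) / λ

Given m = 0.4621:
λ = ln(2) / 0.4621 = 0.693147 / 0.4621 = 1.5000

Verification: ln(2) / 1.5000 = 0.4621 ✓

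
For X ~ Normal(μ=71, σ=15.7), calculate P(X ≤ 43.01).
0.037309

We have X ~ Normal(μ=71, σ=15.7).

The CDF gives us P(X ≤ k).

Using the CDF:
P(X ≤ 43.01) = 0.037309

This means there's approximately a 3.7% chance that X is at most 43.01.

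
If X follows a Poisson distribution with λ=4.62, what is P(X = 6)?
0.133070

We have X ~ Poisson(λ=4.62).

For a Poisson distribution, the PMF gives us the probability of each outcome.

Using the PMF formula:
P(X = 6) = 0.133070

Rounded to 4 decimal places: 0.1331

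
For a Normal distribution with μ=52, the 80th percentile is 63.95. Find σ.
σ = 14.1988

For X ~ Normal(μ, σ), the p-th percentile satisfies x = μ + z_p × σ,
where z_p = Φ⁻¹(p) is the standard normal quantile.

Step 1: z_{0.8} = Φ⁻¹(0.8) = 0.8416

Step 2: Solve for σ:
63.95 = 52 + 0.8416 × σ
σ = (63.95 - 52) / 0.8416
σ = 11.95 / 0.8416
σ = 14.1988

Verification: μ + z × σ = 52 + 0.8416 × 14.1988 = 63.95 ✓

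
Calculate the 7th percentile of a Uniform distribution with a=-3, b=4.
-2.5100

We have X ~ Uniform(a=-3, b=4).

We want to find x such that P(X ≤ x) = 0.07.

This is the 7th percentile, which means 7% of values fall below this point.

Using the inverse CDF (quantile function):
x = F⁻¹(0.07) = -2.5100

Verification: P(X ≤ -2.5100) = 0.07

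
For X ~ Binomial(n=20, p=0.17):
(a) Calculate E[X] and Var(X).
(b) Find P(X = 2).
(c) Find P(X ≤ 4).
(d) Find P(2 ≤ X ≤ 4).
(a) E[X] = 3.4000, Var(X) = 2.8220
(b) P(X = 2) = 0.191892
(c) P(X ≤ 4) = 0.755682
(d) P(2 ≤ X ≤ 4) = 0.632988

We have X ~ Binomial(n=20, p=0.17).

(a) Moments:
E[X] = 3.4000
Var(X) = 2.8220
σ = √Var(X) = 1.6799

(b) Point probability using PMF:
P(X = 2) = 0.191892

(c) Cumulative probability using CDF:
P(X ≤ 4) = F(4) = 0.755682

(d) Range probability:
P(2 ≤ X ≤ 4) = P(X ≤ 4) - P(X ≤ 1)
                   = F(4) - F(1)
                   = 0.755682 - 0.122694
                   = 0.632988

This means approximately 63.3% of outcomes fall in the interval [2, 4].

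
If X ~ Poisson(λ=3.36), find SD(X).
1.8330

We have X ~ Poisson(λ=3.36).

For a Poisson distribution with λ=3.36:
σ = √Var(X) = 1.8330

The standard deviation is the square root of the variance.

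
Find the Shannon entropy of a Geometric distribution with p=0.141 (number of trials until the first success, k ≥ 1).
2.8849 nats

We have X ~ Geometric(p=0.141) (number of trials until the first success, k ≥ 1).

The Shannon entropy measures the uncertainty or information content of the distribution.

For a Geometric distribution with p=0.141 (number of trials until the first success, k ≥ 1):
H(X) = 2.8849 nats

(In bits, this would be 4.1621 bits.)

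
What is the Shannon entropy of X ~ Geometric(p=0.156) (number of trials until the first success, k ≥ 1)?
2.7755 nats

We have X ~ Geometric(p=0.156) (number of trials until the first success, k ≥ 1).

The Shannon entropy measures the uncertainty or information content of the distribution.

For a Geometric distribution with p=0.156 (number of trials until the first success, k ≥ 1):
H(X) = 2.7755 nats

(In bits, this would be 4.0042 bits.)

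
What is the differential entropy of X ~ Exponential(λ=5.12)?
-0.6332 nats

We have X ~ Exponential(λ=5.12).

The differential entropy measures the uncertainty or information content of the distribution.

For an Exponential distribution with λ=5.12:
h(X) = -0.6332 nats

(In bits, this would be -0.9134 bits.)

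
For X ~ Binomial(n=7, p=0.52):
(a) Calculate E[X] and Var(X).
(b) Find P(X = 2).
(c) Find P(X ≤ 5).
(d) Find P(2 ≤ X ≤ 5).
(a) E[X] = 3.6400, Var(X) = 1.7472
(b) P(X = 2) = 0.144688
(c) P(X ≤ 5) = 0.923290
(d) P(2 ≤ X ≤ 5) = 0.872900

We have X ~ Binomial(n=7, p=0.52).

(a) Moments:
E[X] = 3.6400
Var(X) = 1.7472
σ = √Var(X) = 1.3218

(b) Point probability using PMF:
P(X = 2) = 0.144688

(c) Cumulative probability using CDF:
P(X ≤ 5) = F(5) = 0.923290

(d) Range probability:
P(2 ≤ X ≤ 5) = P(X ≤ 5) - P(X ≤ 1)
                   = F(5) - F(1)
                   = 0.923290 - 0.050390
                   = 0.872900

This means approximately 87.3% of outcomes fall in the interval [2, 5].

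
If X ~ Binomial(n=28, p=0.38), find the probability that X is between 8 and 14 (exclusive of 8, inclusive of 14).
0.727845

We have X ~ Binomial(n=28, p=0.38).

To find P(8 < X ≤ 14), we use:
P(8 < X ≤ 14) = P(X ≤ 14) - P(X ≤ 8)
                 = F(14) - F(8)
                 = 0.931842 - 0.203998
                 = 0.727845

So there's approximately a 72.8% chance that X falls in this range.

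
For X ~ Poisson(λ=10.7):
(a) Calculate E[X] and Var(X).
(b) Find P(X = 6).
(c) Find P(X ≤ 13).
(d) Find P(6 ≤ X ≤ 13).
(a) E[X] = 10.7000, Var(X) = 10.7000
(b) P(X = 6) = 0.046991
(c) P(X ≤ 13) = 0.808282
(d) P(6 ≤ X ≤ 13) = 0.763461

We have X ~ Poisson(λ=10.7).

(a) Moments:
E[X] = 10.7000
Var(X) = 10.7000
σ = √Var(X) = 3.2711

(b) Point probability using PMF:
P(X = 6) = 0.046991

(c) Cumulative probability using CDF:
P(X ≤ 13) = F(13) = 0.808282

(d) Range probability:
P(6 ≤ X ≤ 13) = P(X ≤ 13) - P(X ≤ 5)
                   = F(13) - F(5)
                   = 0.808282 - 0.044821
                   = 0.763461

This means approximately 76.3% of outcomes fall in the interval [6, 13].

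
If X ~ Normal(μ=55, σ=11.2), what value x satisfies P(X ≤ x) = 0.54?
56.1249

We have X ~ Normal(μ=55, σ=11.2).

We want to find x such that P(X ≤ x) = 0.54.

This is the 54th percentile, which means 54% of values fall below this point.

Using the inverse CDF (quantile function):
x = F⁻¹(0.54) = 56.1249

Verification: P(X ≤ 56.1249) = 0.54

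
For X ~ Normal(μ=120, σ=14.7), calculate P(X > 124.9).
0.369441

We have X ~ Normal(μ=120, σ=14.7).

P(X > 124.9) = 1 - P(X ≤ 124.9)
                = 1 - F(124.9)
                = 1 - 0.630559
                = 0.369441

So there's approximately a 36.9% chance that X exceeds 124.9.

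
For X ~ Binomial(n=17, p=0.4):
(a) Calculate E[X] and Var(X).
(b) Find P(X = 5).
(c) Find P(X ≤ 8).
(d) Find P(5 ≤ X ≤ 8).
(a) E[X] = 6.8000, Var(X) = 4.0800
(b) P(X = 5) = 0.137932
(c) P(X ≤ 8) = 0.801064
(d) P(5 ≤ X ≤ 8) = 0.675064

We have X ~ Binomial(n=17, p=0.4).

(a) Moments:
E[X] = 6.8000
Var(X) = 4.0800
σ = √Var(X) = 2.0199

(b) Point probability using PMF:
P(X = 5) = 0.137932

(c) Cumulative probability using CDF:
P(X ≤ 8) = F(8) = 0.801064

(d) Range probability:
P(5 ≤ X ≤ 8) = P(X ≤ 8) - P(X ≤ 4)
                   = F(8) - F(4)
                   = 0.801064 - 0.125999
                   = 0.675064

This means approximately 67.5% of outcomes fall in the interval [5, 8].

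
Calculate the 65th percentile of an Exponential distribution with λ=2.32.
0.4525

We have X ~ Exponential(λ=2.32).

We want to find x such that P(X ≤ x) = 0.65.

This is the 65th percentile, which means 65% of values fall below this point.

Using the inverse CDF (quantile function):
x = F⁻¹(0.65) = 0.4525

Verification: P(X ≤ 0.4525) = 0.65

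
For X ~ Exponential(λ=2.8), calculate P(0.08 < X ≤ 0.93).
0.725338

We have X ~ Exponential(λ=2.8).

To find P(0.08 < X ≤ 0.93), we use:
P(0.08 < X ≤ 0.93) = P(X ≤ 0.93) - P(X ≤ 0.08)
                 = F(0.93) - F(0.08)
                 = 0.926023 - 0.200685
                 = 0.725338

So there's approximately a 72.5% chance that X falls in this range.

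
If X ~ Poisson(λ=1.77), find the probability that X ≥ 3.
0.261360

We have X ~ Poisson(λ=1.77).

For discrete distributions, P(X ≥ 3) = 1 - P(X ≤ 2).

P(X ≤ 2) = 0.738640
P(X ≥ 3) = 1 - 0.738640 = 0.261360

So there's approximately a 26.1% chance that X is at least 3.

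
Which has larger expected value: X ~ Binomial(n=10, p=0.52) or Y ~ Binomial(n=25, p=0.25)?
Y has larger mean (6.2500 > 5.2000)

Compute the expected value for each distribution:

X ~ Binomial(n=10, p=0.52):
E[X] = 5.2000

Y ~ Binomial(n=25, p=0.25):
E[Y] = 6.2500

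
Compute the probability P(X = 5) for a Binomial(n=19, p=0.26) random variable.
0.203993

We have X ~ Binomial(n=19, p=0.26).

For a Binomial distribution, the PMF gives us the probability of each outcome.

Using the PMF formula:
P(X = 5) = 0.203993

Rounded to 4 decimal places: 0.2040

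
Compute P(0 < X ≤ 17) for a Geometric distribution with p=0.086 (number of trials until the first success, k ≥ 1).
0.783187

We have X ~ Geometric(p=0.086) (number of trials until the first success, k ≥ 1).

To find P(0 < X ≤ 17), we use:
P(0 < X ≤ 17) = P(X ≤ 17) - P(X ≤ 0)
                 = F(17) - F(0)
                 = 0.783187 - 0.000000
                 = 0.783187

So there's approximately a 78.3% chance that X falls in this range.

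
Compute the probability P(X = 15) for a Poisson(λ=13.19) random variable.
0.090955

We have X ~ Poisson(λ=13.19).

For a Poisson distribution, the PMF gives us the probability of each outcome.

Using the PMF formula:
P(X = 15) = 0.090955

Rounded to 4 decimal places: 0.0910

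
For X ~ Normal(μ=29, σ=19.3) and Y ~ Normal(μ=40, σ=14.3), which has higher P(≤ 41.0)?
X has higher probability (P(X ≤ 41.0) = 0.7330 > P(Y ≤ 41.0) = 0.5279)

Compute P(≤ 41.0) for each distribution:

X ~ Normal(μ=29, σ=19.3):
P(X ≤ 41.0) = 0.7330

Y ~ Normal(μ=40, σ=14.3):
P(Y ≤ 41.0) = 0.5279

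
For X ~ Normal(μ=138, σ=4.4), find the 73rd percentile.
140.6964

We have X ~ Normal(μ=138, σ=4.4).

We want to find x such that P(X ≤ x) = 0.73.

This is the 73rd percentile, which means 73% of values fall below this point.

Using the inverse CDF (quantile function):
x = F⁻¹(0.73) = 140.6964

Verification: P(X ≤ 140.6964) = 0.73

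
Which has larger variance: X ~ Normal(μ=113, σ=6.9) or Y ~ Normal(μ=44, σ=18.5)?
Y has larger variance (342.2500 > 47.6100)

Compute the variance for each distribution:

X ~ Normal(μ=113, σ=6.9):
Var(X) = 47.6100

Y ~ Normal(μ=44, σ=18.5):
Var(Y) = 342.2500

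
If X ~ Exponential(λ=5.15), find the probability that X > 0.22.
0.322066

We have X ~ Exponential(λ=5.15).

P(X > 0.22) = 1 - P(X ≤ 0.22)
                = 1 - F(0.22)
                = 1 - 0.677934
                = 0.322066

So there's approximately a 32.2% chance that X exceeds 0.22.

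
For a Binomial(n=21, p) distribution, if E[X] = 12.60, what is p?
p = 0.6

For a Binomial(n, p) distribution:
E[X] = n × p

Given n = 21 and E[X] = 12.60:
12.60 = 21 × p
p = 12.60 / 21 = 0.6

Verification: Binomial(21, 0.6) has E[X] = 12.60 ✓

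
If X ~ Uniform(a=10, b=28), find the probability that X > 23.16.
0.268889

We have X ~ Uniform(a=10, b=28).

P(X > 23.16) = 1 - P(X ≤ 23.16)
                = 1 - F(23.16)
                = 1 - 0.731111
                = 0.268889

So there's approximately a 26.9% chance that X exceeds 23.16.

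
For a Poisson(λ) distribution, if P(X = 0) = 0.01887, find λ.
λ = 3.9702

For a Poisson(λ) distribution, the PMF at 0 is:
P(X = 0) = λ^0 e^(-λ) / 0! = e^(-λ)

Given P(X = 0) = 0.01887:
e^(-λ) = 0.01887
-λ = ln(0.01887)
λ = -ln(0.01887) = 3.9702

Verification: e^(-3.9702) = 0.01887 ✓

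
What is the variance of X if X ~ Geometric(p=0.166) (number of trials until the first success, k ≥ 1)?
30.2656

We have X ~ Geometric(p=0.166) (number of trials until the first success, k ≥ 1).

For a Geometric distribution with p=0.166 (number of trials until the first success, k ≥ 1):
Var(X) = 30.2656

The variance measures the spread of the distribution around the mean.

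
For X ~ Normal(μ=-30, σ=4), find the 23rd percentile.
-32.9554

We have X ~ Normal(μ=-30, σ=4).

We want to find x such that P(X ≤ x) = 0.23.

This is the 23rd percentile, which means 23% of values fall below this point.

Using the inverse CDF (quantile function):
x = F⁻¹(0.23) = -32.9554

Verification: P(X ≤ -32.9554) = 0.23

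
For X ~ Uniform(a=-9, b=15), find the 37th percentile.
-0.1200

We have X ~ Uniform(a=-9, b=15).

We want to find x such that P(X ≤ x) = 0.37.

This is the 37th percentile, which means 37% of values fall below this point.

Using the inverse CDF (quantile function):
x = F⁻¹(0.37) = -0.1200

Verification: P(X ≤ -0.1200) = 0.37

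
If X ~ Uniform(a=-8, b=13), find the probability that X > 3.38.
0.458095

We have X ~ Uniform(a=-8, b=13).

P(X > 3.38) = 1 - P(X ≤ 3.38)
                = 1 - F(3.38)
                = 1 - 0.541905
                = 0.458095

So there's approximately a 45.8% chance that X exceeds 3.38.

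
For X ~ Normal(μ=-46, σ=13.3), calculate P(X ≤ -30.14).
0.883464

We have X ~ Normal(μ=-46, σ=13.3).

The CDF gives us P(X ≤ k).

Using the CDF:
P(X ≤ -30.14) = 0.883464

This means there's approximately a 88.3% chance that X is at most -30.14.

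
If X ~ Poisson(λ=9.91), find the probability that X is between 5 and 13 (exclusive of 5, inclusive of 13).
0.800369

We have X ~ Poisson(λ=9.91).

To find P(5 < X ≤ 13), we use:
P(5 < X ≤ 13) = P(X ≤ 13) - P(X ≤ 5)
                 = F(13) - F(5)
                 = 0.870937 - 0.070568
                 = 0.800369

So there's approximately a 80.0% chance that X falls in this range.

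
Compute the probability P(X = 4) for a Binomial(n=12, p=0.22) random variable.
0.158874

We have X ~ Binomial(n=12, p=0.22).

For a Binomial distribution, the PMF gives us the probability of each outcome.

Using the PMF formula:
P(X = 4) = 0.158874

Rounded to 4 decimal places: 0.1589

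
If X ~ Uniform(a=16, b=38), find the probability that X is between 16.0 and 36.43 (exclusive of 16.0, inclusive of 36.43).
0.928636

We have X ~ Uniform(a=16, b=38).

To find P(16.0 < X ≤ 36.43), we use:
P(16.0 < X ≤ 36.43) = P(X ≤ 36.43) - P(X ≤ 16.0)
                 = F(36.43) - F(16.0)
                 = 0.928636 - 0.000000
                 = 0.928636

So there's approximately a 92.9% chance that X falls in this range.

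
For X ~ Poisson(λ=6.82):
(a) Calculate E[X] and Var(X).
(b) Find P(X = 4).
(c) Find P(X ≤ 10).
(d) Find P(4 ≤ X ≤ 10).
(a) E[X] = 6.8200, Var(X) = 6.8200
(b) P(X = 4) = 0.098410
(c) P(X ≤ 10) = 0.913762
(d) P(4 ≤ X ≤ 10) = 0.822118

We have X ~ Poisson(λ=6.82).

(a) Moments:
E[X] = 6.8200
Var(X) = 6.8200
σ = √Var(X) = 2.6115

(b) Point probability using PMF:
P(X = 4) = 0.098410

(c) Cumulative probability using CDF:
P(X ≤ 10) = F(10) = 0.913762

(d) Range probability:
P(4 ≤ X ≤ 10) = P(X ≤ 10) - P(X ≤ 3)
                   = F(10) - F(3)
                   = 0.913762 - 0.091645
                   = 0.822118

This means approximately 82.2% of outcomes fall in the interval [4, 10].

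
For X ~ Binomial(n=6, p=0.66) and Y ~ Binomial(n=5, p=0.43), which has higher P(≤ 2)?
Y has higher probability (P(Y ≤ 2) = 0.6295 > P(X ≤ 2) = 0.1069)

Compute P(≤ 2) for each distribution:

X ~ Binomial(n=6, p=0.66):
P(X ≤ 2) = 0.1069

Y ~ Binomial(n=5, p=0.43):
P(Y ≤ 2) = 0.6295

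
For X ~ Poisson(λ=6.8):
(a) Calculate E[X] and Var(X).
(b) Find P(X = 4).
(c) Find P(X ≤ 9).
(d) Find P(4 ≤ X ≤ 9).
(a) E[X] = 6.8000, Var(X) = 6.8000
(b) P(X = 4) = 0.099225
(c) P(X ≤ 9) = 0.850184
(d) P(4 ≤ X ≤ 9) = 0.757379

We have X ~ Poisson(λ=6.8).

(a) Moments:
E[X] = 6.8000
Var(X) = 6.8000
σ = √Var(X) = 2.6077

(b) Point probability using PMF:
P(X = 4) = 0.099225

(c) Cumulative probability using CDF:
P(X ≤ 9) = F(9) = 0.850184

(d) Range probability:
P(4 ≤ X ≤ 9) = P(X ≤ 9) - P(X ≤ 3)
                   = F(9) - F(3)
                   = 0.850184 - 0.092806
                   = 0.757379

This means approximately 75.7% of outcomes fall in the interval [4, 9].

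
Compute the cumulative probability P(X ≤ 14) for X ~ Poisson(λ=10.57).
0.883459

We have X ~ Poisson(λ=10.57).

The CDF gives us P(X ≤ k).

Using the CDF:
P(X ≤ 14) = 0.883459

This means there's approximately a 88.3% chance that X is at most 14.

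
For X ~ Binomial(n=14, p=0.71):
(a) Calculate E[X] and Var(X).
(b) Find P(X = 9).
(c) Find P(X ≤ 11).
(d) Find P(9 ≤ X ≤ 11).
(a) E[X] = 9.9400, Var(X) = 2.8826
(b) P(X = 9) = 0.188269
(c) P(X ≤ 11) = 0.818840
(d) P(9 ≤ X ≤ 11) = 0.623918

We have X ~ Binomial(n=14, p=0.71).

(a) Moments:
E[X] = 9.9400
Var(X) = 2.8826
σ = √Var(X) = 1.6978

(b) Point probability using PMF:
P(X = 9) = 0.188269

(c) Cumulative probability using CDF:
P(X ≤ 11) = F(11) = 0.818840

(d) Range probability:
P(9 ≤ X ≤ 11) = P(X ≤ 11) - P(X ≤ 8)
                   = F(11) - F(8)
                   = 0.818840 - 0.194923
                   = 0.623918

This means approximately 62.4% of outcomes fall in the interval [9, 11].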